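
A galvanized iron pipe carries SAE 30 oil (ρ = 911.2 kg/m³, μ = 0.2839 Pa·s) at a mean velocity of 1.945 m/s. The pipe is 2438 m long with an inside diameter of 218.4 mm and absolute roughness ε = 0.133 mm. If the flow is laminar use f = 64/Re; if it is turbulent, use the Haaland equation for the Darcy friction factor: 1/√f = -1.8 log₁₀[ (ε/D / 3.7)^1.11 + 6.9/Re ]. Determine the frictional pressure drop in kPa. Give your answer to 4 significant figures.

ΔP ≈ 903.2 kPa

Reynolds number Re = ρVD/μ = 911.2 · 1.945 · 0.2184 / 0.284 = 1363.
Re < 2300 → laminar flow, so f = 64/Re = 64/1363 = 0.04694 (the turbulent correlation is not needed).
Darcy-Weisbach: ΔP = f(L/D)(ρV²/2) = 0.04694·(2438/0.2184)·(911.2·1.945²/2) = 0.04694·1.116e+04·1724 = 9.032e+05 Pa.
ΔP = 9.032e+05 Pa = 903.2 kPa.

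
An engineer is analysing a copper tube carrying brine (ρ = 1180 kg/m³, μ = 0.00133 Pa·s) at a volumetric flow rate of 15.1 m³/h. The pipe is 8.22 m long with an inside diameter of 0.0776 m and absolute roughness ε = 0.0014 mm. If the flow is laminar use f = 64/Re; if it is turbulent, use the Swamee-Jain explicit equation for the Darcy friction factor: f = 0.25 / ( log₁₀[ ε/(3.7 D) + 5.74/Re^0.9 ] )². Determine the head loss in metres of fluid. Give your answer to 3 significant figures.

h_f ≈ 0.0847 m

Q = 15.1 m³/h = 15.1/3600 = 0.004194 m³/s.
Cross-sectional area A = πD²/4 = π(0.0776)²/4 = 0.004729 m²; mean velocity V = Q/A = 0.004194/0.004729 = 0.8869 m/s.
Reynolds number Re = ρVD/μ = 1180 · 0.8869 · 0.0776 / 0.00133 = 6.106e+04.
Re > 4000 → turbulent. Relative roughness ε/D = 1.4e-06/0.0776 = 1.8e-05. Swamee-Jain: f = 0.25/(log₁₀[1.8e-05/3.7 + 5.74/6.106e+04^0.9])² = 0.25/(log₁₀[4.88e-06 + 0.000283])² = 0.25/(-3.541)² = 0.01994.
Darcy-Weisbach: ΔP = f(L/D)(ρV²/2) = 0.01994·(8.22/0.0776)·(1180·0.8869²/2) = 0.01994·105.9·464.1 = 980.2 Pa.
Head loss h_f = ΔP/(ρg) = 980.2/(1180·9.81) = 0.0847 m.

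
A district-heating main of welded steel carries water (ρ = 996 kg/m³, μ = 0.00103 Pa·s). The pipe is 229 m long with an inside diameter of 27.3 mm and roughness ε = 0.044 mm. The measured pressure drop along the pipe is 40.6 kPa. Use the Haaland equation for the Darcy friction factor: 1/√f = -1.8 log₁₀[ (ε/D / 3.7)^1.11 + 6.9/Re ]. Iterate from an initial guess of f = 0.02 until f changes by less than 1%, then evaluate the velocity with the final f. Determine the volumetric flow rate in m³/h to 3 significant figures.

Rearranging Darcy-Weisbach: V = √(2·ΔP·D/(f·L·ρ)). With ε/D = 4.4e-05/0.0273 = 0.00161, iterate starting from f = 0.02:
  f = 0.02 → V = √(2·4.06e+04·0.0273/(0.02·229·996)) = 0.6971 m/s; Re = ρVD/μ = 1.84e+04; f → 0.0292
  f = 0.0292 → V = 0.5769 m/s; Re = 1.523e+04; f → 0.03024
  f = 0.03024 → V = 0.5669 m/s; Re = 1.496e+04; f → 0.03035
Converged (Δf/f < 1%). With the final f = 0.03035: V = √(2·4.06e+04·0.0273/(0.03035·229·996)) = 0.5659 m/s.
Q = V·A = 0.5659·(π/4·0.0273²) = 0.0003313 m³/s = 1.19 m³/h.

Q ≈ 1.19 m³/h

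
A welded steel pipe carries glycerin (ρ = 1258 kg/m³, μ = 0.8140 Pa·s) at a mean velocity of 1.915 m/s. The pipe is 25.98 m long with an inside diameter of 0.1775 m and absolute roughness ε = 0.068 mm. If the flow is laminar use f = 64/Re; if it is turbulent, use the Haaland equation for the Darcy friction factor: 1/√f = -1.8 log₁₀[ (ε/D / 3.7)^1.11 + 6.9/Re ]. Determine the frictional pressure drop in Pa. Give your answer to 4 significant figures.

Reynolds number Re = ρVD/μ = 1258 · 1.915 · 0.1775 / 0.814 = 525.3.
Re < 2300 → laminar flow, so f = 64/Re = 64/525.3 = 0.1218 (the turbulent correlation is not needed).
Darcy-Weisbach: ΔP = f(L/D)(ρV²/2) = 0.1218·(25.98/0.1775)·(1258·1.915²/2) = 0.1218·146.4·2307 = 4.113e+04 Pa.

ΔP ≈ 41130 Pa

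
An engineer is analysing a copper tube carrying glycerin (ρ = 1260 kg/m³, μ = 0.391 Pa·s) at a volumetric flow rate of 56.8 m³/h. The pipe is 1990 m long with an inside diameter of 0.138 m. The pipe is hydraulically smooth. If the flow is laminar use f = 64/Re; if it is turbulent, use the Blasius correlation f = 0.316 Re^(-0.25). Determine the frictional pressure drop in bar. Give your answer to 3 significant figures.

ΔP ≈ 13.8 bar

Q = 56.8 m³/h = 56.8/3600 = 0.01578 m³/s.
Cross-sectional area A = πD²/4 = π(0.138)²/4 = 0.01496 m²; mean velocity V = Q/A = 0.01578/0.01496 = 1.055 m/s.
Reynolds number Re = ρVD/μ = 1260 · 1.055 · 0.138 / 0.391 = 469.1.
Re < 2300 → laminar flow, so f = 64/Re = 64/469.1 = 0.1364 (the turbulent correlation is not needed).
Darcy-Weisbach: ΔP = f(L/D)(ρV²/2) = 0.1364·(1990/0.138)·(1260·1.055²/2) = 0.1364·1.442e+04·701 = 1.379e+06 Pa.
ΔP = 1.379e+06 Pa = 13.8 bar.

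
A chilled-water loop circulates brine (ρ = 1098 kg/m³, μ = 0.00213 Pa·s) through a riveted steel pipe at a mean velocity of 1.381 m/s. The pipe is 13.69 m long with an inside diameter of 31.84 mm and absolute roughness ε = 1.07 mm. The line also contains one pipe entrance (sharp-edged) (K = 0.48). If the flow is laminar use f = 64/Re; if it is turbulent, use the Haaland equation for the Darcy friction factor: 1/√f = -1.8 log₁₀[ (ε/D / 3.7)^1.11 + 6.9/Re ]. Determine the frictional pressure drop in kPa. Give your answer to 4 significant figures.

Reynolds number Re = ρVD/μ = 1098 · 1.381 · 0.03184 / 0.00213 = 2.267e+04.
Re > 4000 → turbulent. Relative roughness ε/D = 0.00107/0.03184 = 0.0336. Haaland: 1/√f = -1.8 log₁₀[(0.0336/3.7)^1.11 + 6.9/2.267e+04] = -1.8 log₁₀[0.00542 + 0.000304] = 4.037, so f = 0.06137.
Total minor-loss coefficient ΣK = 1·0.48 = 0.48.
ΔP = [f·L/D + ΣK]·(ρV²/2) = [0.06137·13.69/0.03184 + 0.48]·(1098·1.381²/2) = [26.39 + 0.48]·1047 = 2.813e+04 Pa.
ΔP = 2.813e+04 Pa = 28.13 kPa.

ΔP ≈ 28.13 kPa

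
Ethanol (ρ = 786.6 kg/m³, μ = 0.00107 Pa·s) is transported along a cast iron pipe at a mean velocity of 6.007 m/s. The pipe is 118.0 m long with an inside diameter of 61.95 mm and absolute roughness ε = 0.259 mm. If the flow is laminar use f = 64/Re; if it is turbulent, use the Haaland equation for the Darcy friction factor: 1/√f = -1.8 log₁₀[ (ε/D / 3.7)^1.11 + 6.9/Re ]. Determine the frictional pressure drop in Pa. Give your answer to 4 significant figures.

Reynolds number Re = ρVD/μ = 786.6 · 6.007 · 0.06195 / 0.00107 = 2.736e+05.
Re > 4000 → turbulent. Relative roughness ε/D = 0.000259/0.06195 = 0.00418. Haaland: 1/√f = -1.8 log₁₀[(0.00418/3.7)^1.11 + 6.9/2.736e+05] = -1.8 log₁₀[0.000536 + 2.52e-05] = 5.852, so f = 0.0292.
Darcy-Weisbach: ΔP = f(L/D)(ρV²/2) = 0.0292·(118/0.06195)·(786.6·6.007²/2) = 0.0292·1905·1.419e+04 = 7.893e+05 Pa.

ΔP ≈ 789300 Pa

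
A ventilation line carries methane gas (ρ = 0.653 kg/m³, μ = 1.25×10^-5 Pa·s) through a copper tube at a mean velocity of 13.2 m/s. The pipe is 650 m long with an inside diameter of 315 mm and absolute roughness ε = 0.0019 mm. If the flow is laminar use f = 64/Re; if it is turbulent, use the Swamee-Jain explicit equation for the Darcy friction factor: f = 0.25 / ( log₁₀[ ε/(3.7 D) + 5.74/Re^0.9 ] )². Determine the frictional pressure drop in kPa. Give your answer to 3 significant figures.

ΔP ≈ 1.80 kPa

Reynolds number Re = ρVD/μ = 0.653 · 13.2 · 0.315 / 1.25e-05 = 2.172e+05.
Re > 4000 → turbulent. Relative roughness ε/D = 1.9e-06/0.315 = 6.03e-06. Swamee-Jain: f = 0.25/(log₁₀[6.03e-06/3.7 + 5.74/2.172e+05^0.9])² = 0.25/(log₁₀[1.63e-06 + 9.03e-05])² = 0.25/(-4.037)² = 0.01534.
Darcy-Weisbach: ΔP = f(L/D)(ρV²/2) = 0.01534·(650/0.315)·(0.653·13.2²/2) = 0.01534·2063·56.89 = 1801 Pa.
ΔP = 1801 Pa = 1.80 kPa.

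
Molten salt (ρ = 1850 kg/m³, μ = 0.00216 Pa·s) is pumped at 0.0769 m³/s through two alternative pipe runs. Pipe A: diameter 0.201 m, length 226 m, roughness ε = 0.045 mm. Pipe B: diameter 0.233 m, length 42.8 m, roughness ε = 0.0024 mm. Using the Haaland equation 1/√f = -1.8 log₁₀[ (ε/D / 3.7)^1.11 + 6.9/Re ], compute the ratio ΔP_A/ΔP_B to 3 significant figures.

Pipe A: V = Q/A = 0.0769/0.03173 = 2.424 m/s; Re = 4.172e+05; ε/D = 0.000224; Haaland → f = 0.01574; ΔP_A = f(L/D)(ρV²/2) = 9.616e+04 Pa.
Pipe B: V = Q/A = 0.0769/0.04264 = 1.804 m/s; Re = 3.599e+05; ε/D = 1.03e-05; Haaland → f = 0.01396; ΔP_B = f(L/D)(ρV²/2) = 7715 Pa.
ΔP_A/ΔP_B = 9.616e+04/7715 = 12.5.

ΔP_A/ΔP_B ≈ 12.5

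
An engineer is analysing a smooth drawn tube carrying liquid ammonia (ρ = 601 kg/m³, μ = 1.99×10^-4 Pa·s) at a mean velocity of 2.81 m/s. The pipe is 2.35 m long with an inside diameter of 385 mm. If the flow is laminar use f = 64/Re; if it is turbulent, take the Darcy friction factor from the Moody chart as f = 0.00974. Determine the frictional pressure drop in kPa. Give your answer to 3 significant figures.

ΔP ≈ 0.141 kPa

Reynolds number Re = ρVD/μ = 601 · 2.81 · 0.385 / 0.000199 = 3.267e+06.
Re > 4000 → turbulent; use the Moody-chart value f = 0.00974.
Darcy-Weisbach: ΔP = f(L/D)(ρV²/2) = 0.00974·(2.35/0.385)·(601·2.81²/2) = 0.00974·6.104·2373 = 141.1 Pa.
ΔP = 141.1 Pa = 0.141 kPa.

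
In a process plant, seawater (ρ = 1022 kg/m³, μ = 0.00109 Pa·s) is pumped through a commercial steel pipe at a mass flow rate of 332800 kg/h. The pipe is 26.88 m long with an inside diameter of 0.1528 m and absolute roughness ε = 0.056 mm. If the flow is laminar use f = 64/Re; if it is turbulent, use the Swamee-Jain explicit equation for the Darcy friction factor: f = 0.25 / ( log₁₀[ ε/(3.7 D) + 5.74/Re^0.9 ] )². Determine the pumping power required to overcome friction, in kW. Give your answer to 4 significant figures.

P ≈ 3.277 kW

ṁ = 332800 kg/h = 332800/3600 = 92.44 kg/s.
A = πD²/4 = π(0.1528)²/4 = 0.01834 m²; mean velocity V = ṁ/(ρA) = 92.44/(1022 · 0.01834) = 4.933 m/s.
Reynolds number Re = ρVD/μ = 1022 · 4.933 · 0.1528 / 0.00109 = 7.067e+05.
Re > 4000 → turbulent. Relative roughness ε/D = 5.6e-05/0.1528 = 0.000366. Swamee-Jain: f = 0.25/(log₁₀[0.000366/3.7 + 5.74/7.067e+05^0.9])² = 0.25/(log₁₀[9.91e-05 + 3.12e-05])² = 0.25/(-3.885)² = 0.01656.
Darcy-Weisbach: ΔP = f(L/D)(ρV²/2) = 0.01656·(26.88/0.1528)·(1022·4.933²/2) = 0.01656·175.9·1.243e+04 = 3.623e+04 Pa.
Q = ṁ/ρ = 92.44/1022 = 0.09045 m³/s.
Pumping power P = QΔP = 0.09045·3.623e+04 = 3277.0 W = 3.277 kW.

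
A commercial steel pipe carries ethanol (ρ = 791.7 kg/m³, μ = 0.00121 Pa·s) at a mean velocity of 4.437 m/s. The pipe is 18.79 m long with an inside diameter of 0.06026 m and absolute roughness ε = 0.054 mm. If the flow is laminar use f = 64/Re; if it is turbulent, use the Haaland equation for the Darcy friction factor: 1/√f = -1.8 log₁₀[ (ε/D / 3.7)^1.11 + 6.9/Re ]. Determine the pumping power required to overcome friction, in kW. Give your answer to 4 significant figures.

Reynolds number Re = ρVD/μ = 791.7 · 4.437 · 0.06026 / 0.00121 = 1.749e+05.
Re > 4000 → turbulent. Relative roughness ε/D = 5.4e-05/0.06026 = 0.000896. Haaland: 1/√f = -1.8 log₁₀[(0.000896/3.7)^1.11 + 6.9/1.749e+05] = -1.8 log₁₀[9.69e-05 + 3.94e-05] = 6.958, so f = 0.02066.
Darcy-Weisbach: ΔP = f(L/D)(ρV²/2) = 0.02066·(18.79/0.06026)·(791.7·4.437²/2) = 0.02066·311.8·7793 = 5.02e+04 Pa.
Q = V·A = 4.437·0.002852 = 0.01265 m³/s.
Pumping power P = QΔP = 0.01265·5.02e+04 = 635.23 W = 0.6352 kW.

P ≈ 0.6352 kW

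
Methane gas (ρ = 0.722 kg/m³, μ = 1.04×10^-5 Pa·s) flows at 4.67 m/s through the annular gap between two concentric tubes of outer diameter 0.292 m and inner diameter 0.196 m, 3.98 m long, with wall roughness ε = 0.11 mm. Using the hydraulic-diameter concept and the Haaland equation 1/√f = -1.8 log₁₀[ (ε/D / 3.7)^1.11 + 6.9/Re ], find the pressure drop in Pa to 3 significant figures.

ΔP ≈ 8.43 Pa

Hydraulic diameter D_h = 4A/P = D_o - D_i = 0.292 - 0.196 = 0.096 m.
Re = ρVD_h/μ = 0.722·4.67·0.096/1.04e-05 = 3.112e+04.
ε/D_h = 0.00011/0.096 = 0.00115; Haaland gives 1/√f = -1.8 log₁₀[0.000127+0.000222] = 6.223, so f = 0.02582.
ΔP = f(L/D_h)(ρV²/2) = 0.02582·3.98/0.096·7.873 = 8.429 Pa.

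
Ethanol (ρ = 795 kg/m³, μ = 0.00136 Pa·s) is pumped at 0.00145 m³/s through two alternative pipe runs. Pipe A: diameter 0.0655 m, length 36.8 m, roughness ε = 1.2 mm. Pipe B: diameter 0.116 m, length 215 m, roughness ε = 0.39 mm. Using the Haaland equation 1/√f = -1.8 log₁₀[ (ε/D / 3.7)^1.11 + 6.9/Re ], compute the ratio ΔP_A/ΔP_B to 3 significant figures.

ΔP_A/ΔP_B ≈ 4.12

Pipe A: V = Q/A = 0.00145/0.00337 = 0.4303 m/s; Re = 1.648e+04; ε/D = 0.0183; Haaland → f = 0.04948; ΔP_A = f(L/D)(ρV²/2) = 2046 Pa.
Pipe B: V = Q/A = 0.00145/0.01057 = 0.1372 m/s; Re = 9304; ε/D = 0.00336; Haaland → f = 0.03584; ΔP_B = f(L/D)(ρV²/2) = 497 Pa.
ΔP_A/ΔP_B = 2046/497 = 4.12.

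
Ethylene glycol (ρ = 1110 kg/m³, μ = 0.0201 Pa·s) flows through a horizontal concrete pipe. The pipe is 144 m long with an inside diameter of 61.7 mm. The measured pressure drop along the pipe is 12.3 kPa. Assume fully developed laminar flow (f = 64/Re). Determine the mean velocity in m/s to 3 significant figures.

V ≈ 0.506 m/s

For laminar flow, f = 64/Re with Re = ρVD/μ, so Darcy-Weisbach reduces to ΔP = 32μLV/D². Solving for V: V = ΔP·D²/(32μL) = 1.23e+04·(0.0617)²/(32·0.0201·144) = 0.5056 m/s.
Check: Re = ρVD/μ = 1110·0.5056·0.0617/0.0201 = 1723 < 2300, so the laminar assumption holds.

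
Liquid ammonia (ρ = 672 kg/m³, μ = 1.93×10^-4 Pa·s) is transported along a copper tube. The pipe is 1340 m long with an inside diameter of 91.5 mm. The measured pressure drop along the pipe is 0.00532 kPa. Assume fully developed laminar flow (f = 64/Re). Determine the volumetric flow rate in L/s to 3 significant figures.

Q ≈ 0.0354 L/s

For laminar flow, f = 64/Re with Re = ρVD/μ, so Darcy-Weisbach reduces to ΔP = 32μLV/D². Solving for V: V = ΔP·D²/(32μL) = 5.32·(0.0915)²/(32·0.000193·1340) = 0.005382 m/s.
Check: Re = ρVD/μ = 672·0.005382·0.0915/0.000193 = 1715 < 2300, so the laminar assumption holds.
Q = V·A = 0.005382·(π/4·0.0915²) = 3.539e-05 m³/s = 0.0354 L/s.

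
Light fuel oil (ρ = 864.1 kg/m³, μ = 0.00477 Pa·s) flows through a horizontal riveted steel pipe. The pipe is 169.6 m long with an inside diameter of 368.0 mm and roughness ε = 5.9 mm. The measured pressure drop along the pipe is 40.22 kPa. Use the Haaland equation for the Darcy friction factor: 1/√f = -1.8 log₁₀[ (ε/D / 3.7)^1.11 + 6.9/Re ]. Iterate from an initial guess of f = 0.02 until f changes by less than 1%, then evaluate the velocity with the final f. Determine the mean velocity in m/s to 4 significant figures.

Rearranging Darcy-Weisbach: V = √(2·ΔP·D/(f·L·ρ)). With ε/D = 0.0059/0.368 = 0.016, iterate starting from f = 0.02:
  f = 0.02 → V = √(2·4.022e+04·0.368/(0.02·169.6·864.1)) = 3.178 m/s; Re = ρVD/μ = 2.119e+05; f → 0.04506
  f = 0.04506 → V = 2.117 m/s; Re = 1.411e+05; f → 0.04516
Converged (Δf/f < 1%). With the final f = 0.04516: V = √(2·4.022e+04·0.368/(0.04516·169.6·864.1)) = 2.115 m/s.

V ≈ 2.115 m/s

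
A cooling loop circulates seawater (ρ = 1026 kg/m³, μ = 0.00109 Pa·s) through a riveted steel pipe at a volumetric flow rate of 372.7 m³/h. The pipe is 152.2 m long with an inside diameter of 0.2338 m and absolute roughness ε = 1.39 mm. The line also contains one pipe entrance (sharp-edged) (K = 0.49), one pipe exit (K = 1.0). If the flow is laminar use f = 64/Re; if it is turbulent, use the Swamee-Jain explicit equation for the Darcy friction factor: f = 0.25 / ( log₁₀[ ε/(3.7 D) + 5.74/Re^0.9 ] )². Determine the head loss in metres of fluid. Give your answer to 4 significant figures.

Q = 372.7 m³/h = 372.7/3600 = 0.1035 m³/s.
Cross-sectional area A = πD²/4 = π(0.2338)²/4 = 0.04293 m²; mean velocity V = Q/A = 0.1035/0.04293 = 2.411 m/s.
Reynolds number Re = ρVD/μ = 1026 · 2.411 · 0.2338 / 0.00109 = 5.307e+05.
Re > 4000 → turbulent. Relative roughness ε/D = 0.00139/0.2338 = 0.00595. Swamee-Jain: f = 0.25/(log₁₀[0.00595/3.7 + 5.74/5.307e+05^0.9])² = 0.25/(log₁₀[0.00161 + 4.04e-05])² = 0.25/(-2.783)² = 0.03227.
Total minor-loss coefficient ΣK = 1·0.49 + 1·1 = 1.49.
ΔP = [f·L/D + ΣK]·(ρV²/2) = [0.03227·152.2/0.2338 + 1.49]·(1026·2.411²/2) = [21.01 + 1.49]·2983 = 6.712e+04 Pa.
Head loss h_f = ΔP/(ρg) = 6.712e+04/(1026·9.81) = 6.668 m.

h_f ≈ 6.668 m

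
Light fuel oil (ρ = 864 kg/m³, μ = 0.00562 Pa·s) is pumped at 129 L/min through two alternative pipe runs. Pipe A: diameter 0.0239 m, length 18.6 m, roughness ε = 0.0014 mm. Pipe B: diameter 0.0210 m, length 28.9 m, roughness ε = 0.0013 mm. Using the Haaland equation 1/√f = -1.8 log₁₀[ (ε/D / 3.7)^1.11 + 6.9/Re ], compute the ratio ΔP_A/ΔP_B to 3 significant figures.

Pipe A: V = Q/A = 0.00215/0.0004486 = 4.792 m/s; Re = 1.761e+04; ε/D = 5.86e-05; Haaland → f = 0.02667; ΔP_A = f(L/D)(ρV²/2) = 2.06e+05 Pa.
Pipe B: V = Q/A = 0.00215/0.0003464 = 6.207 m/s; Re = 2.004e+04; ε/D = 6.19e-05; Haaland → f = 0.02583; ΔP_B = f(L/D)(ρV²/2) = 5.917e+05 Pa.
ΔP_A/ΔP_B = 2.06e+05/5.917e+05 = 0.348.

ΔP_A/ΔP_B ≈ 0.348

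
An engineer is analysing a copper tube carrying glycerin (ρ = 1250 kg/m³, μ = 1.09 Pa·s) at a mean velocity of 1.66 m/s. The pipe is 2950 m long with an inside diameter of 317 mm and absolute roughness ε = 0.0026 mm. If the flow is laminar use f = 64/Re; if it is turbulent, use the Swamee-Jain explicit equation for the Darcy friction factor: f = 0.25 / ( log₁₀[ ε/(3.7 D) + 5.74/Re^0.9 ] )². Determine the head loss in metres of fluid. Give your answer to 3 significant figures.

Reynolds number Re = ρVD/μ = 1250 · 1.66 · 0.317 / 1.09 = 603.5.
Re < 2300 → laminar flow, so f = 64/Re = 64/603.5 = 0.1061 (the turbulent correlation is not needed).
Darcy-Weisbach: ΔP = f(L/D)(ρV²/2) = 0.1061·(2950/0.317)·(1250·1.66²/2) = 0.1061·9306·1722 = 1.7e+06 Pa.
Head loss h_f = ΔP/(ρg) = 1.7e+06/(1250·9.81) = 139 m.

h_f ≈ 139 m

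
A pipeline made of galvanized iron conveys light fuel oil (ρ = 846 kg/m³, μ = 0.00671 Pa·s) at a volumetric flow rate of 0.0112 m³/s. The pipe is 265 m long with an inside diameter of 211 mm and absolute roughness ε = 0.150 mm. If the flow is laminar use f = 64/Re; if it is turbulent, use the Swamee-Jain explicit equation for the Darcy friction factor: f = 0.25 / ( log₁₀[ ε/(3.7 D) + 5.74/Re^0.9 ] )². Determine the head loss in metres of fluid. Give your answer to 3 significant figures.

Cross-sectional area A = πD²/4 = π(0.211)²/4 = 0.03497 m²; mean velocity V = Q/A = 0.0112/0.03497 = 0.3203 m/s.
Reynolds number Re = ρVD/μ = 846 · 0.3203 · 0.211 / 0.00671 = 8521.
Re > 4000 → turbulent. Relative roughness ε/D = 0.00015/0.211 = 0.000711. Swamee-Jain: f = 0.25/(log₁₀[0.000711/3.7 + 5.74/8521^0.9])² = 0.25/(log₁₀[0.000192 + 0.00167])² = 0.25/(-2.731)² = 0.03352.
Darcy-Weisbach: ΔP = f(L/D)(ρV²/2) = 0.03352·(265/0.211)·(846·0.3203²/2) = 0.03352·1256·43.4 = 1827 Pa.
Head loss h_f = ΔP/(ρg) = 1827/(846·9.81) = 0.220 m.

h_f ≈ 0.220 m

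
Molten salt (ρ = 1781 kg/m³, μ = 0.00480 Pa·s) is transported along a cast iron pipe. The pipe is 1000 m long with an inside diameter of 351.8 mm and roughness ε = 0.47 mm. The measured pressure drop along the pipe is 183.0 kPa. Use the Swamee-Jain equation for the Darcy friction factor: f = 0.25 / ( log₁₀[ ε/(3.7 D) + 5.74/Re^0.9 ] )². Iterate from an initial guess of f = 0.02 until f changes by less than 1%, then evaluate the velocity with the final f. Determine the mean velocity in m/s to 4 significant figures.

Rearranging Darcy-Weisbach: V = √(2·ΔP·D/(f·L·ρ)). With ε/D = 0.00047/0.3518 = 0.00134, iterate starting from f = 0.02:
  f = 0.02 → V = √(2·1.83e+05·0.3518/(0.02·1000·1781)) = 1.901 m/s; Re = ρVD/μ = 2.482e+05; f → 0.02221
  f = 0.02221 → V = 1.804 m/s; Re = 2.355e+05; f → 0.02226
Converged (Δf/f < 1%). With the final f = 0.02226: V = √(2·1.83e+05·0.3518/(0.02226·1000·1781)) = 1.802 m/s.

V ≈ 1.802 m/s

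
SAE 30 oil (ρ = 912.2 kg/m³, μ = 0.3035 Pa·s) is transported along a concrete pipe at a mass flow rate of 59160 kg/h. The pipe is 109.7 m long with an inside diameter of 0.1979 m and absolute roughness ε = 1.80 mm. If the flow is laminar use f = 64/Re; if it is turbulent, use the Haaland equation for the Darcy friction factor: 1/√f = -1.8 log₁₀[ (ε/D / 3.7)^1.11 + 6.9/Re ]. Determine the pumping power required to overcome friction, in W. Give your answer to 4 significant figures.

ṁ = 59160 kg/h = 59160/3600 = 16.43 kg/s.
A = πD²/4 = π(0.1979)²/4 = 0.03076 m²; mean velocity V = ṁ/(ρA) = 16.43/(912.2 · 0.03076) = 0.5857 m/s.
Reynolds number Re = ρVD/μ = 912.2 · 0.5857 · 0.1979 / 0.303 = 348.4.
Re < 2300 → laminar flow, so f = 64/Re = 64/348.4 = 0.1837 (the turbulent correlation is not needed).
Darcy-Weisbach: ΔP = f(L/D)(ρV²/2) = 0.1837·(109.7/0.1979)·(912.2·0.5857²/2) = 0.1837·554.3·156.4 = 1.593e+04 Pa.
Q = ṁ/ρ = 16.43/912.2 = 0.01802 m³/s.
Pumping power P = QΔP = 0.01802·1.593e+04 = 287.02 W = 287.0 W.

P ≈ 287.0 W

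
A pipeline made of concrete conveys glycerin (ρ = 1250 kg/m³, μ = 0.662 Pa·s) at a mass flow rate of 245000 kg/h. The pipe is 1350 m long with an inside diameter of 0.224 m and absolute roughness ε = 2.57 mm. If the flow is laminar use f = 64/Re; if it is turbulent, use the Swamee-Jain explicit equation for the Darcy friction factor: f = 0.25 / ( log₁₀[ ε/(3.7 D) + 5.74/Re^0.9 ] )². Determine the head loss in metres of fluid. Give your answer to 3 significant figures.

ṁ = 245000 kg/h = 245000/3600 = 68.06 kg/s.
A = πD²/4 = π(0.224)²/4 = 0.03941 m²; mean velocity V = ṁ/(ρA) = 68.06/(1250 · 0.03941) = 1.382 m/s.
Reynolds number Re = ρVD/μ = 1250 · 1.382 · 0.224 / 0.662 = 584.3.
Re < 2300 → laminar flow, so f = 64/Re = 64/584.3 = 0.1095 (the turbulent correlation is not needed).
Darcy-Weisbach: ΔP = f(L/D)(ρV²/2) = 0.1095·(1350/0.224)·(1250·1.382²/2) = 0.1095·6027·1193 = 7.874e+05 Pa.
Head loss h_f = ΔP/(ρg) = 7.874e+05/(1250·9.81) = 64.2 m.

h_f ≈ 64.2 m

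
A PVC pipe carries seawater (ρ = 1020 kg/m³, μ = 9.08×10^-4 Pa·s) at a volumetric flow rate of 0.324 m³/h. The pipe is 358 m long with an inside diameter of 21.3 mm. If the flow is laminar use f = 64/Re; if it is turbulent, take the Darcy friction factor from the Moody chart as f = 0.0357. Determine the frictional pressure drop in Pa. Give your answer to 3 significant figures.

ΔP ≈ 19500 Pa

Q = 0.324 m³/h = 0.324/3600 = 9e-05 m³/s.
Cross-sectional area A = πD²/4 = π(0.0213)²/4 = 0.0003563 m²; mean velocity V = Q/A = 9e-05/0.0003563 = 0.2526 m/s.
Reynolds number Re = ρVD/μ = 1020 · 0.2526 · 0.0213 / 0.000908 = 6043.
Re > 4000 → turbulent; use the Moody-chart value f = 0.0357.
Darcy-Weisbach: ΔP = f(L/D)(ρV²/2) = 0.0357·(358/0.0213)·(1020·0.2526²/2) = 0.0357·1.681e+04·32.54 = 1.952e+04 Pa.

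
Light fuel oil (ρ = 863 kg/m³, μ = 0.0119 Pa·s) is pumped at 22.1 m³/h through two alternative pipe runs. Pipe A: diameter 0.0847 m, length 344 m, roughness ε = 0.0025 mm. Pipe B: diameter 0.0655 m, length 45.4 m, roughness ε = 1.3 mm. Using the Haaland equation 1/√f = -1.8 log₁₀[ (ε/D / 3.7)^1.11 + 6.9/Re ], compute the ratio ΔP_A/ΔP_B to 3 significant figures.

Pipe A: V = Q/A = 0.006139/0.005635 = 1.09 m/s; Re = 6692; ε/D = 2.95e-05; Haaland → f = 0.03462; ΔP_A = f(L/D)(ρV²/2) = 7.202e+04 Pa.
Pipe B: V = Q/A = 0.006139/0.00337 = 1.822 m/s; Re = 8654; ε/D = 0.0198; Haaland → f = 0.05277; ΔP_B = f(L/D)(ρV²/2) = 5.239e+04 Pa.
ΔP_A/ΔP_B = 7.202e+04/5.239e+04 = 1.37.

ΔP_A/ΔP_B ≈ 1.37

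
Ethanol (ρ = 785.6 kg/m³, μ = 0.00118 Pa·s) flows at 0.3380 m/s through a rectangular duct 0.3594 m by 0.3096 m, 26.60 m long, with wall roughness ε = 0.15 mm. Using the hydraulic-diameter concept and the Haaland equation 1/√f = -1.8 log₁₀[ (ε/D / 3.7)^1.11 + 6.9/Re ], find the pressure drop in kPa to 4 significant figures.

Hydraulic diameter D_h = 4A/P = 4·(0.3594·0.3096)/(2·(0.3594+0.3096)) = 0.4451/1.338 = 0.3326 m.
Re = ρVD_h/μ = 785.6·0.338·0.3326/0.00118 = 7.485e+04.
ε/D_h = 0.00015/0.3326 = 0.000451; Haaland gives 1/√f = -1.8 log₁₀[4.52e-05+9.22e-05] = 6.952, so f = 0.02069.
ΔP = f(L/D_h)(ρV²/2) = 0.02069·26.6/0.3326·44.88 = 74.26 Pa.
ΔP = 0.07426 kPa.

ΔP ≈ 0.07426 kPa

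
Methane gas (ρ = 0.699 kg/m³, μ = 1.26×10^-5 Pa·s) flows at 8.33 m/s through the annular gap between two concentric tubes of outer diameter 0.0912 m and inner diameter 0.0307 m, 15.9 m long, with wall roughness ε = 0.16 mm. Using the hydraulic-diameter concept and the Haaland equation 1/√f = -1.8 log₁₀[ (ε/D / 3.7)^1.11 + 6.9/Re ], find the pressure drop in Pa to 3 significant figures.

Hydraulic diameter D_h = 4A/P = D_o - D_i = 0.0912 - 0.0307 = 0.0605 m.
Re = ρVD_h/μ = 0.699·8.33·0.0605/1.26e-05 = 2.796e+04.
ε/D_h = 0.00016/0.0605 = 0.00264; Haaland gives 1/√f = -1.8 log₁₀[0.000322+0.000247] = 5.841, so f = 0.02931.
ΔP = f(L/D_h)(ρV²/2) = 0.02931·15.9/0.0605·24.25 = 186.8 Pa.

ΔP ≈ 187 Pa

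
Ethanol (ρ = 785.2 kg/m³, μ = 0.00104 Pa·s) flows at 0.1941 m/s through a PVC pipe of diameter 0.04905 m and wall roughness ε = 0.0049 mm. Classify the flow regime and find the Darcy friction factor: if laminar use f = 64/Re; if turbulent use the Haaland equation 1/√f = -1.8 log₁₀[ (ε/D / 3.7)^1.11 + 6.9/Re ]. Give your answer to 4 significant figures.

Re = ρVD/μ = 785.2·0.1941·0.04905/0.00104 = 7188.
Re > 4000 → turbulent. ε/D = 4.9e-06/0.04905 = 9.99e-05; Haaland: 1/√f = -1.8 log₁₀[8.49e-06 + 0.00096] = 5.425, so f = 0.03398.

f ≈ 0.03398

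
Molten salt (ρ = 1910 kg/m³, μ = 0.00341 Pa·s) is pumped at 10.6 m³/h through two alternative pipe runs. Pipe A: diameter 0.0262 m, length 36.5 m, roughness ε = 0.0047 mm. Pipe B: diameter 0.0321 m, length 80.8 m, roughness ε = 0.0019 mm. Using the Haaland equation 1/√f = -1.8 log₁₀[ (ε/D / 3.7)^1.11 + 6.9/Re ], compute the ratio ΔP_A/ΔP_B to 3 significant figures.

ΔP_A/ΔP_B ≈ 1.23

Pipe A: V = Q/A = 0.002944/0.0005391 = 5.461 m/s; Re = 8.015e+04; ε/D = 0.000179; Haaland → f = 0.01939; ΔP_A = f(L/D)(ρV²/2) = 7.694e+05 Pa.
Pipe B: V = Q/A = 0.002944/0.0008093 = 3.638 m/s; Re = 6.542e+04; ε/D = 5.92e-05; Haaland → f = 0.0197; ΔP_B = f(L/D)(ρV²/2) = 6.27e+05 Pa.
ΔP_A/ΔP_B = 7.694e+05/6.27e+05 = 1.23.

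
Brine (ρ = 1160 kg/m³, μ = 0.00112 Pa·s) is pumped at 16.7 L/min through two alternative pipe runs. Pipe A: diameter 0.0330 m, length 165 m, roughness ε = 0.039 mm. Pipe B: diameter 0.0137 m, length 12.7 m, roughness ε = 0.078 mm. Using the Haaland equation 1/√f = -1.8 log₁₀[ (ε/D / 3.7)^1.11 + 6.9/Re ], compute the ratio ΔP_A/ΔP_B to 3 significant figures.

ΔP_A/ΔP_B ≈ 0.147

Pipe A: V = Q/A = 0.0002783/0.0008553 = 0.3254 m/s; Re = 1.112e+04; ε/D = 0.00118; Haaland → f = 0.03163; ΔP_A = f(L/D)(ρV²/2) = 9714 Pa.
Pipe B: V = Q/A = 0.0002783/0.0001474 = 1.888 m/s; Re = 2.679e+04; ε/D = 0.00569; Haaland → f = 0.03441; ΔP_B = f(L/D)(ρV²/2) = 6.597e+04 Pa.
ΔP_A/ΔP_B = 9714/6.597e+04 = 0.147.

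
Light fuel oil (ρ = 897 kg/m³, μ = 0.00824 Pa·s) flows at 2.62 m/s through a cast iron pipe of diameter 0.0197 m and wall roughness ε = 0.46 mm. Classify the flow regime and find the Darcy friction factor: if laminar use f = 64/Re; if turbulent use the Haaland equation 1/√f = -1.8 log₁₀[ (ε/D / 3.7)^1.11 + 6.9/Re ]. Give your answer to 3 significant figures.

f ≈ 0.0576

Re = ρVD/μ = 897·2.62·0.0197/0.00824 = 5619.
Re > 4000 → turbulent. ε/D = 0.00046/0.0197 = 0.0234; Haaland: 1/√f = -1.8 log₁₀[0.00361 + 0.00123] = 4.167, so f = 0.0576.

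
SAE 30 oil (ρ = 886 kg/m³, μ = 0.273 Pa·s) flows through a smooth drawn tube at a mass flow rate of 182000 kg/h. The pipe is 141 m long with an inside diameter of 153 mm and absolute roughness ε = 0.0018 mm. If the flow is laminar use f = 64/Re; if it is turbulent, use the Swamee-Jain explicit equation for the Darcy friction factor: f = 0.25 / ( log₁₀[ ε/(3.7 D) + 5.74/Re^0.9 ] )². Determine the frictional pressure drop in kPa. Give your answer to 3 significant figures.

ṁ = 182000 kg/h = 182000/3600 = 50.56 kg/s.
A = πD²/4 = π(0.153)²/4 = 0.01839 m²; mean velocity V = ṁ/(ρA) = 50.56/(886 · 0.01839) = 3.104 m/s.
Reynolds number Re = ρVD/μ = 886 · 3.104 · 0.153 / 0.273 = 1541.
Re < 2300 → laminar flow, so f = 64/Re = 64/1541 = 0.04153 (the turbulent correlation is not needed).
Darcy-Weisbach: ΔP = f(L/D)(ρV²/2) = 0.04153·(141/0.153)·(886·3.104²/2) = 0.04153·921.6·4267 = 1.633e+05 Pa.
ΔP = 1.633e+05 Pa = 163 kPa.

ΔP ≈ 163 kPa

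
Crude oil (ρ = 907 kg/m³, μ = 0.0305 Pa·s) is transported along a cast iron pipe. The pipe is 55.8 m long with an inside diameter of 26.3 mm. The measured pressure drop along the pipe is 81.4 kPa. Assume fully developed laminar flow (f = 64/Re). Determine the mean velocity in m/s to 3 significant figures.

V ≈ 1.03 m/s

For laminar flow, f = 64/Re with Re = ρVD/μ, so Darcy-Weisbach reduces to ΔP = 32μLV/D². Solving for V: V = ΔP·D²/(32μL) = 8.14e+04·(0.0263)²/(32·0.0305·55.8) = 1.034 m/s.
Check: Re = ρVD/μ = 907·1.034·0.0263/0.0305 = 808.6 < 2300, so the laminar assumption holds.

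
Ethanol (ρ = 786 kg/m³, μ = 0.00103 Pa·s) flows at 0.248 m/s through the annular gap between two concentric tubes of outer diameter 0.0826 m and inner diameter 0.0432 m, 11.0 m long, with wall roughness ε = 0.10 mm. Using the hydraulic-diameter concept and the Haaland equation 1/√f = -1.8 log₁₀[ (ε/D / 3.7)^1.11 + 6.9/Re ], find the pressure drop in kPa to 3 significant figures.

ΔP ≈ 0.246 kPa

Hydraulic diameter D_h = 4A/P = D_o - D_i = 0.0826 - 0.0432 = 0.0394 m.
Re = ρVD_h/μ = 786·0.248·0.0394/0.00103 = 7456.
ε/D_h = 0.0001/0.0394 = 0.00254; Haaland gives 1/√f = -1.8 log₁₀[0.000308+0.000925] = 5.236, so f = 0.03647.
ΔP = f(L/D_h)(ρV²/2) = 0.03647·11/0.0394·24.17 = 246.1 Pa.
ΔP = 0.246 kPa.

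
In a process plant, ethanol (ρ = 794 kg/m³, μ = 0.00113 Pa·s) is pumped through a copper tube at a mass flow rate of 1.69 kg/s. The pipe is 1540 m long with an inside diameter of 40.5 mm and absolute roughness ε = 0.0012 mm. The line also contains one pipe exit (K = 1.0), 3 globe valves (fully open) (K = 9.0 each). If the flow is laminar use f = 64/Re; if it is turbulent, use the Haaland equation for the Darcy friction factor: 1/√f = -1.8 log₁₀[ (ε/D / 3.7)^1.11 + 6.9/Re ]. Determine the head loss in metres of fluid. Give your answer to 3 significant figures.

A = πD²/4 = π(0.0405)²/4 = 0.001288 m²; mean velocity V = ṁ/(ρA) = 1.69/(794 · 0.001288) = 1.652 m/s.
Reynolds number Re = ρVD/μ = 794 · 1.652 · 0.0405 / 0.00113 = 4.702e+04.
Re > 4000 → turbulent. Relative roughness ε/D = 1.2e-06/0.0405 = 2.96e-05. Haaland: 1/√f = -1.8 log₁₀[(2.96e-05/3.7)^1.11 + 6.9/4.702e+04] = -1.8 log₁₀[2.2e-06 + 0.000147] = 6.889, so f = 0.02107.
Total minor-loss coefficient ΣK = 1·1 + 3·9 = 28.
ΔP = [f·L/D + ΣK]·(ρV²/2) = [0.02107·1540/0.0405 + 28]·(794·1.652²/2) = [801.3 + 28]·1084 = 8.988e+05 Pa.
Head loss h_f = ΔP/(ρg) = 8.988e+05/(794·9.81) = 115 m.

h_f ≈ 115 m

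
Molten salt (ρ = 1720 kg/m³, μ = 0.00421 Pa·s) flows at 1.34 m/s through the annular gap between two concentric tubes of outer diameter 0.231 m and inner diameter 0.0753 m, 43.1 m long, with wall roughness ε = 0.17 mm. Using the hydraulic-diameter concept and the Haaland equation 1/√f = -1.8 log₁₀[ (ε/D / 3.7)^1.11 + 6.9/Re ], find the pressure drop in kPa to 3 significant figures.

Hydraulic diameter D_h = 4A/P = D_o - D_i = 0.231 - 0.0753 = 0.1557 m.
Re = ρVD_h/μ = 1720·1.34·0.1557/0.00421 = 8.524e+04.
ε/D_h = 0.00017/0.1557 = 0.00109; Haaland gives 1/√f = -1.8 log₁₀[0.000121+8.09e-05] = 6.652, so f = 0.0226.
ΔP = f(L/D_h)(ρV²/2) = 0.0226·43.1/0.1557·1544 = 9661 Pa.
ΔP = 9.66 kPa.

ΔP ≈ 9.66 kPa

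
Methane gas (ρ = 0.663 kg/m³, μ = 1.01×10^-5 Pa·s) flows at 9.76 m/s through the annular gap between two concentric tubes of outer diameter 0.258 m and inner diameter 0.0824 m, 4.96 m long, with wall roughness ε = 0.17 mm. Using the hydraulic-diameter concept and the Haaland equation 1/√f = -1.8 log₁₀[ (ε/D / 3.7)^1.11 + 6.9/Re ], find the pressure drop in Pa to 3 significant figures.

ΔP ≈ 19.3 Pa

Hydraulic diameter D_h = 4A/P = D_o - D_i = 0.258 - 0.0824 = 0.1756 m.
Re = ρVD_h/μ = 0.663·9.76·0.1756/1.01e-05 = 1.125e+05.
ε/D_h = 0.00017/0.1756 = 0.000968; Haaland gives 1/√f = -1.8 log₁₀[0.000106+6.13e-05] = 6.799, so f = 0.02163.
ΔP = f(L/D_h)(ρV²/2) = 0.02163·4.96/0.1756·31.58 = 19.29 Pa.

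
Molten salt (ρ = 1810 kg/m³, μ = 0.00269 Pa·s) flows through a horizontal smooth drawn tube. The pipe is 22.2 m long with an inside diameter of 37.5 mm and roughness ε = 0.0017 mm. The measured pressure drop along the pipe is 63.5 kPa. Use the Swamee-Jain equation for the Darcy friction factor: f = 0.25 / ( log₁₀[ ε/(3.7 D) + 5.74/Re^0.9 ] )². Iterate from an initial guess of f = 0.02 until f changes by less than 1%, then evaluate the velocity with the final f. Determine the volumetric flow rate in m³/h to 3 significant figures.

Q ≈ 9.67 m³/h

Rearranging Darcy-Weisbach: V = √(2·ΔP·D/(f·L·ρ)). With ε/D = 1.7e-06/0.0375 = 4.53e-05, iterate starting from f = 0.02:
  f = 0.02 → V = √(2·6.35e+04·0.0375/(0.02·22.2·1810)) = 2.434 m/s; Re = ρVD/μ = 6.142e+04; f → 0.02004
Converged (Δf/f < 1%). With the final f = 0.02004: V = √(2·6.35e+04·0.0375/(0.02004·22.2·1810)) = 2.432 m/s.
Q = V·A = 2.432·(π/4·0.0375²) = 0.002686 m³/s = 9.67 m³/h.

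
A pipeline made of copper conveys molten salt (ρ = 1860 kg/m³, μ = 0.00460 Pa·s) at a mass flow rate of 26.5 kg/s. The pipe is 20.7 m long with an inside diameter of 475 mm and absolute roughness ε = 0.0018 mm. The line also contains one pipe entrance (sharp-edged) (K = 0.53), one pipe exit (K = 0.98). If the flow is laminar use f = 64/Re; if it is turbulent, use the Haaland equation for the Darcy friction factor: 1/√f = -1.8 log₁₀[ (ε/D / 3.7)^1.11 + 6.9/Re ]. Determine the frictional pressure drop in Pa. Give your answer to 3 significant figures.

A = πD²/4 = π(0.475)²/4 = 0.1772 m²; mean velocity V = ṁ/(ρA) = 26.5/(1860 · 0.1772) = 0.0804 m/s.
Reynolds number Re = ρVD/μ = 1860 · 0.0804 · 0.475 / 0.0046 = 1.544e+04.
Re > 4000 → turbulent. Relative roughness ε/D = 1.8e-06/0.475 = 3.79e-06. Haaland: 1/√f = -1.8 log₁₀[(3.79e-06/3.7)^1.11 + 6.9/1.544e+04] = -1.8 log₁₀[2.25e-07 + 0.000447] = 6.029, so f = 0.02751.
Total minor-loss coefficient ΣK = 1·0.53 + 1·0.98 = 1.51.
ΔP = [f·L/D + ΣK]·(ρV²/2) = [0.02751·20.7/0.475 + 1.51]·(1860·0.0804²/2) = [1.199 + 1.51]·6.012 = 16.28 Pa.

ΔP ≈ 16.3 Pa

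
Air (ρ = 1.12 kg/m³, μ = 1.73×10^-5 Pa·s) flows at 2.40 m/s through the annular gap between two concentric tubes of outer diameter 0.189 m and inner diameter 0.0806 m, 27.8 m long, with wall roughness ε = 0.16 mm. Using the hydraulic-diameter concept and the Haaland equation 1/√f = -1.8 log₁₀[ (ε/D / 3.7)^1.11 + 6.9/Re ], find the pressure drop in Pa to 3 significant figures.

Hydraulic diameter D_h = 4A/P = D_o - D_i = 0.189 - 0.0806 = 0.1084 m.
Re = ρVD_h/μ = 1.12·2.4·0.1084/1.73e-05 = 1.684e+04.
ε/D_h = 0.00016/0.1084 = 0.00148; Haaland gives 1/√f = -1.8 log₁₀[0.000169+0.00041] = 5.828, so f = 0.02944.
ΔP = f(L/D_h)(ρV²/2) = 0.02944·27.8/0.1084·3.226 = 24.35 Pa.

ΔP ≈ 24.4 Pa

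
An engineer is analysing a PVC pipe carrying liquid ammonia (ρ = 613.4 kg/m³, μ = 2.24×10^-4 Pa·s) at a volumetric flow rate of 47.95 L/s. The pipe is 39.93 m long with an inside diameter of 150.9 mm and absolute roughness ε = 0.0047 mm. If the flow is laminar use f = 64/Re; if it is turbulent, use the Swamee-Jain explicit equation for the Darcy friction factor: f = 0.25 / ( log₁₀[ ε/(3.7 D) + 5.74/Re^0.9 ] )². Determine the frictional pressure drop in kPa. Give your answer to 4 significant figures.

Q = 47.95 L/s = 47.95/1000 = 0.04795 m³/s.
Cross-sectional area A = πD²/4 = π(0.1509)²/4 = 0.01788 m²; mean velocity V = Q/A = 0.04795/0.01788 = 2.681 m/s.
Reynolds number Re = ρVD/μ = 613.4 · 2.681 · 0.1509 / 0.000224 = 1.108e+06.
Re > 4000 → turbulent. Relative roughness ε/D = 4.7e-06/0.1509 = 3.11e-05. Swamee-Jain: f = 0.25/(log₁₀[3.11e-05/3.7 + 5.74/1.108e+06^0.9])² = 0.25/(log₁₀[8.42e-06 + 2.08e-05])² = 0.25/(-4.534)² = 0.01216.
Darcy-Weisbach: ΔP = f(L/D)(ρV²/2) = 0.01216·(39.93/0.1509)·(613.4·2.681²/2) = 0.01216·264.6·2205 = 7095 Pa.
ΔP = 7095 Pa = 7.095 kPa.

ΔP ≈ 7.095 kPa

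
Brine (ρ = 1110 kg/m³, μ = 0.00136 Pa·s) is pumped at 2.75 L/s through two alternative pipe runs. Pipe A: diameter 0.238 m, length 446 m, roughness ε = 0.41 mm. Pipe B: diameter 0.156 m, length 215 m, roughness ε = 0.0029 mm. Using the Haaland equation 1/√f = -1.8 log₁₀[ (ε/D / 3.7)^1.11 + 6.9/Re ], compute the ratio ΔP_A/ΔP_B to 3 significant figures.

ΔP_A/ΔP_B ≈ 0.304

Pipe A: V = Q/A = 0.00275/0.04449 = 0.06181 m/s; Re = 1.201e+04; ε/D = 0.00172; Haaland → f = 0.03189; ΔP_A = f(L/D)(ρV²/2) = 126.7 Pa.
Pipe B: V = Q/A = 0.00275/0.01911 = 0.1439 m/s; Re = 1.832e+04; ε/D = 1.86e-05; Haaland → f = 0.02635; ΔP_B = f(L/D)(ρV²/2) = 417.2 Pa.
ΔP_A/ΔP_B = 126.7/417.2 = 0.304.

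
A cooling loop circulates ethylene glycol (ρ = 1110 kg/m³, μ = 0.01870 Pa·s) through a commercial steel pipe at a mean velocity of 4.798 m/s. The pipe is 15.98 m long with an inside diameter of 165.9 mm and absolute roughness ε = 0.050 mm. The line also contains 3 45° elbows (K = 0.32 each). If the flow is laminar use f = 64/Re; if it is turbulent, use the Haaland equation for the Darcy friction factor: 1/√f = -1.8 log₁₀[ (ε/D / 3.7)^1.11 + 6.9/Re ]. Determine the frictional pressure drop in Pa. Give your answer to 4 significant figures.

ΔP ≈ 39170 Pa

Reynolds number Re = ρVD/μ = 1110 · 4.798 · 0.1659 / 0.0187 = 4.725e+04.
Re > 4000 → turbulent. Relative roughness ε/D = 5e-05/0.1659 = 0.000301. Haaland: 1/√f = -1.8 log₁₀[(0.000301/3.7)^1.11 + 6.9/4.725e+04] = -1.8 log₁₀[2.89e-05 + 0.000146] = 6.763, so f = 0.02187.
Total minor-loss coefficient ΣK = 3·0.32 = 0.96.
ΔP = [f·L/D + ΣK]·(ρV²/2) = [0.02187·15.98/0.1659 + 0.96]·(1110·4.798²/2) = [2.106 + 0.96]·1.278e+04 = 3.917e+04 Pa.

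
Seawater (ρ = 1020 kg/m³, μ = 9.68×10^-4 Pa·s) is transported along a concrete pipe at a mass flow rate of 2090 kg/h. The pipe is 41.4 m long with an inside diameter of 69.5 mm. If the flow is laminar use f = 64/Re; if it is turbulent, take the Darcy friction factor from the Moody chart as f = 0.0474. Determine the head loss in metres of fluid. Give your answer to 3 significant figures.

h_f ≈ 0.0324 m

ṁ = 2090 kg/h = 2090/3600 = 0.5806 kg/s.
A = πD²/4 = π(0.0695)²/4 = 0.003794 m²; mean velocity V = ṁ/(ρA) = 0.5806/(1020 · 0.003794) = 0.15 m/s.
Reynolds number Re = ρVD/μ = 1020 · 0.15 · 0.0695 / 0.000968 = 1.099e+04.
Re > 4000 → turbulent; use the Moody-chart value f = 0.0474.
Darcy-Weisbach: ΔP = f(L/D)(ρV²/2) = 0.0474·(41.4/0.0695)·(1020·0.15²/2) = 0.0474·595.7·11.48 = 324.1 Pa.
Head loss h_f = ΔP/(ρg) = 324.1/(1020·9.81) = 0.0324 m.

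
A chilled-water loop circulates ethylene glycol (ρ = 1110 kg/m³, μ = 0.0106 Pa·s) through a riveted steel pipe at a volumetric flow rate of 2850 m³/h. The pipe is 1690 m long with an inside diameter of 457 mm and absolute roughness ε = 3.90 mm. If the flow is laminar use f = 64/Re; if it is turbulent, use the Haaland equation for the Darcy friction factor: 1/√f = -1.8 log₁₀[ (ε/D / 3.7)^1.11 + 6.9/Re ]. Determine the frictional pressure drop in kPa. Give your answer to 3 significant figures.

Q = 2850 m³/h = 2850/3600 = 0.7917 m³/s.
Cross-sectional area A = πD²/4 = π(0.457)²/4 = 0.164 m²; mean velocity V = Q/A = 0.7917/0.164 = 4.826 m/s.
Reynolds number Re = ρVD/μ = 1110 · 4.826 · 0.457 / 0.0106 = 2.31e+05.
Re > 4000 → turbulent. Relative roughness ε/D = 0.0039/0.457 = 0.00853. Haaland: 1/√f = -1.8 log₁₀[(0.00853/3.7)^1.11 + 6.9/2.31e+05] = -1.8 log₁₀[0.00118 + 2.99e-05] = 5.249, so f = 0.03629.
Darcy-Weisbach: ΔP = f(L/D)(ρV²/2) = 0.03629·(1690/0.457)·(1110·4.826²/2) = 0.03629·3698·1.293e+04 = 1.735e+06 Pa.
ΔP = 1.735e+06 Pa = 1730 kPa.

ΔP ≈ 1730 kPa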